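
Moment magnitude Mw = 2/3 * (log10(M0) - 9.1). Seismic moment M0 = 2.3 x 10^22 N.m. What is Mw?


log10(M0) = log10(2.3 x 10^22) = 22.3617
Mw = 2/3 * (22.3617 - 9.1)
= 2/3 * 13.2617
= 8.84

8.84


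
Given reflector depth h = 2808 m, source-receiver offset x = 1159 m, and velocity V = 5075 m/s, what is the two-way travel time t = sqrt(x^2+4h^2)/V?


x^2 + 4h^2 = 1159^2 + 4*2808^2 = 1343281 + 31539456 = 32882737
sqrt(32882737) = 5734.3471
t = 5734.3471 / 5075 = 1.1299 s

1.1299


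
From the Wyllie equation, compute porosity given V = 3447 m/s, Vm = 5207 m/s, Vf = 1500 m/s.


1/V - 1/Vm = 1/3447 - 1/5207 = 9.806e-05
1/Vf - 1/Vm = 1/1500 - 1/5207 = 0.00047462
phi = 9.806e-05 / 0.00047462 = 0.2066

0.2066


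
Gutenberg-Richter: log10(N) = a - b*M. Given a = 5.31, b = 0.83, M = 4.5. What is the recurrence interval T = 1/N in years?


log10(N) = 5.31 - 0.83*4.5 = 1.575
N = 10^1.575 = 37.58374
T = 1/N = 1/37.58374 = 0.0266 years

0.0266


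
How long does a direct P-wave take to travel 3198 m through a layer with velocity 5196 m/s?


t = x / V
= 3198 / 5196
= 0.6155 s

0.6155


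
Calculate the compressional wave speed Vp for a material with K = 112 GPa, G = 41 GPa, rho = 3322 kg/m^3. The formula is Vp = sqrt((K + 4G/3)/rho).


First compute the effective modulus:
K + 4G/3 = 112e9 + 4*41e9/3 = 166666666666.67 Pa
Then divide by density:
166666666666.67 / 3322 = 50170579.9719 Pa/(kg/m^3)
Take the square root:
Vp = sqrt(50170579.9719) = 7083.12 m/s

7083.12


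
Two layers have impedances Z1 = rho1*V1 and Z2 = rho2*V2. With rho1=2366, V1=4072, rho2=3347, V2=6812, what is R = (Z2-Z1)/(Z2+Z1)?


Z1 = 2366 * 4072 = 9634352
Z2 = 3347 * 6812 = 22799764
R = (22799764 - 9634352) / (22799764 + 9634352) = 13165412 / 32434116 = 0.4059

0.4059


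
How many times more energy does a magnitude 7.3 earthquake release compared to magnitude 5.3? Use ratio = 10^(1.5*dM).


M2 - M1 = 7.3 - 5.3 = 2.0
1.5 * 2.0 = 3.0
ratio = 10^3.0 = 1000.0

1000.0


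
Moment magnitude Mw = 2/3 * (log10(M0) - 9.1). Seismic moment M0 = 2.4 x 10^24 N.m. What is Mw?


log10(M0) = log10(2.4 x 10^24) = 24.3802
Mw = 2/3 * (24.3802 - 9.1)
= 2/3 * 15.2802
= 10.19

10.19


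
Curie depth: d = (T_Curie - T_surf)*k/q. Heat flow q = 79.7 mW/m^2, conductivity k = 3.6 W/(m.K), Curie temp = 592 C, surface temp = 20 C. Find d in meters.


T_Curie - T_surf = 592 - 20 = 572 C
Convert q to W/m^2: 79.7 mW/m^2 = 0.0797 W/m^2
d = 572 * 3.6 / 0.0797 = 25836.89 m

25836.89


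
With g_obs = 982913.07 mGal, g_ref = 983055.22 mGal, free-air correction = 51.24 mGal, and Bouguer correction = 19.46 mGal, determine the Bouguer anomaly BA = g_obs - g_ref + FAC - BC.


BA = g_obs - g_ref + FAC - BC
= 982913.07 - 983055.22 + 51.24 - 19.46
= -110.37 mGal

-110.37


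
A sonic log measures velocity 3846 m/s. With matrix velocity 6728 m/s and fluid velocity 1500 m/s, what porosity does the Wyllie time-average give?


1/V - 1/Vm = 1/3846 - 1/6728 = 0.00011138
1/Vf - 1/Vm = 1/1500 - 1/6728 = 0.00051803
phi = 0.00011138 / 0.00051803 = 0.215

0.215


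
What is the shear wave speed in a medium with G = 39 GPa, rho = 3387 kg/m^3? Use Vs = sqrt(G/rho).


Convert G to Pa: G = 39e9 Pa
Compute G/rho = 39e9 / 3387 = 11514614.7033
Vs = sqrt(11514614.7033) = 3393.32 m/s

3393.32


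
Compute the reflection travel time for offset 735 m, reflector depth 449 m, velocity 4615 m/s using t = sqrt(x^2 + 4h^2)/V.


x^2 + 4h^2 = 735^2 + 4*449^2 = 540225 + 806404 = 1346629
sqrt(1346629) = 1160.4434
t = 1160.4434 / 4615 = 0.2515 s

0.2515


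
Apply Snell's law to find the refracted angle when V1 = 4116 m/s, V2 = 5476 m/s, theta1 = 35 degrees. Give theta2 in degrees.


sin(theta1) = sin(35 deg) = 0.573576
sin(theta2) = V2/V1 * sin(theta1) = 5476/4116 * 0.573576 = 0.763096
theta2 = arcsin(0.763096) = 49.7379 degrees

49.7379


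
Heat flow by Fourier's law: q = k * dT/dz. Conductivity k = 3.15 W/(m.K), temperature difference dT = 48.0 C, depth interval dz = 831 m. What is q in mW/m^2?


q = k * dT / dz * 1000
= 3.15 * 48.0 / 831 * 1000
= 0.181949 * 1000
= 181.9495 mW/m^2

181.9495


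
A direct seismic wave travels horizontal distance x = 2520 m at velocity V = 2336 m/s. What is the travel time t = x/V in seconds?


t = x / V
= 2520 / 2336
= 1.0788 s

1.0788


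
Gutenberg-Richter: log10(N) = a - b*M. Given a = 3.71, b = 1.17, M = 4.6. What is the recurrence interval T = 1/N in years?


log10(N) = 3.71 - 1.17*4.6 = -1.672
N = 10^-1.672 = 0.021281
T = 1/N = 1/0.021281 = 46.9894 years

46.9894


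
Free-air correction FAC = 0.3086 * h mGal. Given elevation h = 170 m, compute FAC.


FAC = 0.3086 * h
= 0.3086 * 170
= 52.462 mGal

52.462


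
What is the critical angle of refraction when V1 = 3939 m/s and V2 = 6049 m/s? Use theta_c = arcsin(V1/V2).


V1/V2 = 3939/6049 = 0.651182
theta_c = arcsin(0.651182) = 40.6308 degrees

40.6308


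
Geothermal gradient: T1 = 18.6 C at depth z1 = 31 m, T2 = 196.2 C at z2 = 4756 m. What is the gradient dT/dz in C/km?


dT = 196.2 - 18.6 = 177.6 C
dz = 4756 - 31 = 4725 m
gradient = dT/dz * 1000 = 177.6/4725 * 1000 = 37.5873 C/km

37.5873


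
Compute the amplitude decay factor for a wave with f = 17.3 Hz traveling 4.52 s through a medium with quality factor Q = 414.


pi*f*t/Q = pi*17.3*4.52/414 = 0.593382
A/A0 = exp(-0.593382) = 0.552456

0.552456


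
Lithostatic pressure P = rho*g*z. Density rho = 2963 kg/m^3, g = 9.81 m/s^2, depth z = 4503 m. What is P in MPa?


P = rho * g * z / 1e6
= 2963 * 9.81 * 4503 / 1e6
= 130888836.09 / 1e6
= 130.8888 MPa

130.8888


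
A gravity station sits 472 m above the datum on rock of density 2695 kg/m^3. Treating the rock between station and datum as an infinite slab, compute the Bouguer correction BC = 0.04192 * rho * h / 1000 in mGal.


BC = 0.04192 * rho * h / 1000
= 0.04192 * 2695 * 472 / 1000
= 53.3239 mGal

53.3239


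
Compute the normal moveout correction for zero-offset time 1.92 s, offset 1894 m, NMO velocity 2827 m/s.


x/Vnmo = 1894/2827 = 0.669968
(x/Vnmo)^2 = 0.448857
t0^2 = 3.6864
sqrt(3.6864 + 0.448857) = 2.033533
dt = 2.033533 - 1.92 = 0.113533

0.113533


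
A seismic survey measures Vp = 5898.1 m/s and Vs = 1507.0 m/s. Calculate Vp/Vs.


Vp/Vs = 5898.1 / 1507.0
= 3.9138

3.9138


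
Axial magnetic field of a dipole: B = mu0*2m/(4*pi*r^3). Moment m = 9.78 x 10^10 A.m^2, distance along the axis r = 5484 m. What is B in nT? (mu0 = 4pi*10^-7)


m = 9.78 x 10^10 = 97800000000 A.m^2
2m = 195600000000 A.m^2
r^3 = 5484^3 = 164927219904
B = (4pi*10^-7) * 195600000000 / (4*pi * 164927219904) * 1e9
= 245798.209217 / 2072536569709.58 * 1e9
= 118.5978 nT

118.5978


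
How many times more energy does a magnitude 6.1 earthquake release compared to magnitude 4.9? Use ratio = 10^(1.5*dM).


M2 - M1 = 6.1 - 4.9 = 1.2
1.5 * 1.2 = 1.8
ratio = 10^1.8 = 63.1

63.1


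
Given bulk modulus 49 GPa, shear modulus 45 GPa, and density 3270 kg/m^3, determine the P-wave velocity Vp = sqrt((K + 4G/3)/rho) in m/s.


First compute the effective modulus:
K + 4G/3 = 49e9 + 4*45e9/3 = 109000000000.0 Pa
Then divide by density:
109000000000.0 / 3270 = 33333333.3333 Pa/(kg/m^3)
Take the square root:
Vp = sqrt(33333333.3333) = 5773.5 m/s

5773.5


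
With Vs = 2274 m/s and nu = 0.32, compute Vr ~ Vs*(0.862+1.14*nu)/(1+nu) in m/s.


Numerator factor = 0.862 + 1.14*0.32 = 1.2268
Denominator = 1 + 0.32 = 1.32
Vr = 2274 * 1.2268 / 1.32 = 2113.44 m/s

2113.44


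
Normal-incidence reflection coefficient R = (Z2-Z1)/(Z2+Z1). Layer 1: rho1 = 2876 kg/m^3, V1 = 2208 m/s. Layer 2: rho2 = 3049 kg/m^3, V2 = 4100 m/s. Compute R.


Z1 = 2876 * 2208 = 6350208
Z2 = 3049 * 4100 = 12500900
R = (12500900 - 6350208) / (12500900 + 6350208) = 6150692 / 18851108 = 0.3263

0.3263


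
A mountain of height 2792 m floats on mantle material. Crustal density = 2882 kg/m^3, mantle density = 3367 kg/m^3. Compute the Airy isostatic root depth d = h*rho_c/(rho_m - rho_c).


rho_m - rho_c = 3367 - 2882 = 485
d = 2792 * 2882 / 485
= 8046544 / 485
= 16590.81 m

16590.81


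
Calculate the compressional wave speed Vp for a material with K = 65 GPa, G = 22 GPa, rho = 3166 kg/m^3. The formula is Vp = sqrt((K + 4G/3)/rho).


First compute the effective modulus:
K + 4G/3 = 65e9 + 4*22e9/3 = 94333333333.33 Pa
Then divide by density:
94333333333.33 / 3166 = 29795746.4729 Pa/(kg/m^3)
Take the square root:
Vp = sqrt(29795746.4729) = 5458.55 m/s

5458.55


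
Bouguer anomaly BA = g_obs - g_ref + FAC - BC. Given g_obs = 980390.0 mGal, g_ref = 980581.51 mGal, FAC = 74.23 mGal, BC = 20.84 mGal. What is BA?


BA = g_obs - g_ref + FAC - BC
= 980390.0 - 980581.51 + 74.23 - 20.84
= -138.12 mGal

-138.12


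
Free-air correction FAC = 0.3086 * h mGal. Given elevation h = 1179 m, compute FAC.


FAC = 0.3086 * h
= 0.3086 * 1179
= 363.8394 mGal

363.8394


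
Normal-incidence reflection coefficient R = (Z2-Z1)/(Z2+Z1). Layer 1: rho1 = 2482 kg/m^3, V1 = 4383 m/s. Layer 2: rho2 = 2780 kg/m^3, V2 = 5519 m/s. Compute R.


Z1 = 2482 * 4383 = 10878606
Z2 = 2780 * 5519 = 15342820
R = (15342820 - 10878606) / (15342820 + 10878606) = 4464214 / 26221426 = 0.1703

0.1703


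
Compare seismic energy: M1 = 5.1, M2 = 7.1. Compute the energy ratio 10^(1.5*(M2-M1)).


M2 - M1 = 7.1 - 5.1 = 2.0
1.5 * 2.0 = 3.0
ratio = 10^3.0 = 1000.0

1000.0


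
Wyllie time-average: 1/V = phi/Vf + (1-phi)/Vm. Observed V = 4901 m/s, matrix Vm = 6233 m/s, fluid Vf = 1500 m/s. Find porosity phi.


1/V - 1/Vm = 1/4901 - 1/6233 = 4.36e-05
1/Vf - 1/Vm = 1/1500 - 1/6233 = 0.00050623
phi = 4.36e-05 / 0.00050623 = 0.0861

0.0861


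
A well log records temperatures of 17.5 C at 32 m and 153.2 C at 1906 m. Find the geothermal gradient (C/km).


dT = 153.2 - 17.5 = 135.7 C
dz = 1906 - 32 = 1874 m
gradient = dT/dz * 1000 = 135.7/1874 * 1000 = 72.412 C/km

72.412


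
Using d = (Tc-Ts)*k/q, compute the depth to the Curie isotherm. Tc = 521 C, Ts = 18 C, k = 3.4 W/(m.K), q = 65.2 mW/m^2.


T_Curie - T_surf = 521 - 18 = 503 C
Convert q to W/m^2: 65.2 mW/m^2 = 0.0652 W/m^2
d = 503 * 3.4 / 0.0652 = 26230.06 m

26230.06


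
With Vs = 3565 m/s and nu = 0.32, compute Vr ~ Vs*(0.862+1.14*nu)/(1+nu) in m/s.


Numerator factor = 0.862 + 1.14*0.32 = 1.2268
Denominator = 1 + 0.32 = 1.32
Vr = 3565 * 1.2268 / 1.32 = 3313.29 m/s

3313.29


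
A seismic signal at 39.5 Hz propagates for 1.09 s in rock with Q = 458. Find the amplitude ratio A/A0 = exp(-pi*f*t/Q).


pi*f*t/Q = pi*39.5*1.09/458 = 0.29533
A/A0 = exp(-0.29533) = 0.744286

0.744286


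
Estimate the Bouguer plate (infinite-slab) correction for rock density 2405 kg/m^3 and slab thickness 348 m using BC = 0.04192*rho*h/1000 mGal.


BC = 0.04192 * rho * h / 1000
= 0.04192 * 2405 * 348 / 1000
= 35.0845 mGal

35.0845


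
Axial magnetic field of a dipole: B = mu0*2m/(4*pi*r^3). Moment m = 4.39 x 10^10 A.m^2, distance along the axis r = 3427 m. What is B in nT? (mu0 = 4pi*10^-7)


m = 4.39 x 10^10 = 43900000000 A.m^2
2m = 87800000000 A.m^2
r^3 = 3427^3 = 40247815483
B = (4pi*10^-7) * 87800000000 / (4*pi * 40247815483) * 1e9
= 110332.733994 / 505768965777.72 * 1e9
= 218.1485 nT

218.1485


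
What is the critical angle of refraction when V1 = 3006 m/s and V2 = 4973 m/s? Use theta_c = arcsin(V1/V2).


V1/V2 = 3006/4973 = 0.604464
theta_c = arcsin(0.604464) = 37.1903 degrees

37.1903


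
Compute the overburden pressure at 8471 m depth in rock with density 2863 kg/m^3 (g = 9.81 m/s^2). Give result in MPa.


P = rho * g * z / 1e6
= 2863 * 9.81 * 8471 / 1e6
= 237916760.13 / 1e6
= 237.9168 MPa

237.9168


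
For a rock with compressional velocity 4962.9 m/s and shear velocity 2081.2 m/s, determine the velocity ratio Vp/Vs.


Vp/Vs = 4962.9 / 2081.2
= 2.3846

2.3846


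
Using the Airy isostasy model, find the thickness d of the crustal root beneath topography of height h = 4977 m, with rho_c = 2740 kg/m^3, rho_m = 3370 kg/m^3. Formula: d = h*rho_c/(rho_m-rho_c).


rho_m - rho_c = 3370 - 2740 = 630
d = 4977 * 2740 / 630
= 13636980 / 630
= 21646.0 m

21646.0


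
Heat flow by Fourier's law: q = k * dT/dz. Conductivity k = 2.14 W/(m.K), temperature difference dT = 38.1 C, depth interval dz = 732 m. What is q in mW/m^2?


q = k * dT / dz * 1000
= 2.14 * 38.1 / 732 * 1000
= 0.111385 * 1000
= 111.3852 mW/m^2

111.3852


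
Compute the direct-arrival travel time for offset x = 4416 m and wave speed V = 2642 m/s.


t = x / V
= 4416 / 2642
= 1.6715 s

1.6715


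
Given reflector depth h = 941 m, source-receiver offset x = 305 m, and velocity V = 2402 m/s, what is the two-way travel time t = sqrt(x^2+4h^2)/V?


x^2 + 4h^2 = 305^2 + 4*941^2 = 93025 + 3541924 = 3634949
sqrt(3634949) = 1906.5542
t = 1906.5542 / 2402 = 0.7937 s

0.7937


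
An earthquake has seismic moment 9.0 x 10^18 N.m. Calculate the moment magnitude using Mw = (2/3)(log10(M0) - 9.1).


log10(M0) = log10(9.0 x 10^18) = 18.9542
Mw = 2/3 * (18.9542 - 9.1)
= 2/3 * 9.8542
= 6.57

6.57


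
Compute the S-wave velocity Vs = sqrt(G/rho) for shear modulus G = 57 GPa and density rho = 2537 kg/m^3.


Convert G to Pa: G = 57e9 Pa
Compute G/rho = 57e9 / 2537 = 22467481.2771
Vs = sqrt(22467481.2771) = 4739.99 m/s

4739.99


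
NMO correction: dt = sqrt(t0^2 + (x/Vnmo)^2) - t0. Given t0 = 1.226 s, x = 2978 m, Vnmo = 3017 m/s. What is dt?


x/Vnmo = 2978/3017 = 0.987073
(x/Vnmo)^2 = 0.974314
t0^2 = 1.503076
sqrt(1.503076 + 0.974314) = 1.573973
dt = 1.573973 - 1.226 = 0.347973

0.347973


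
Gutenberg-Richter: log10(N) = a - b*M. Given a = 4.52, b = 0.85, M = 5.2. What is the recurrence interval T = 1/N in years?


log10(N) = 4.52 - 0.85*5.2 = 0.1
N = 10^0.1 = 1.258925
T = 1/N = 1/1.258925 = 0.7943 years

0.7943


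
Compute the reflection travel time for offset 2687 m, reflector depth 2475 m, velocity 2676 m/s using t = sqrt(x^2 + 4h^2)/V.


x^2 + 4h^2 = 2687^2 + 4*2475^2 = 7219969 + 24502500 = 31722469
sqrt(31722469) = 5632.2703
t = 5632.2703 / 2676 = 2.1047 s

2.1047


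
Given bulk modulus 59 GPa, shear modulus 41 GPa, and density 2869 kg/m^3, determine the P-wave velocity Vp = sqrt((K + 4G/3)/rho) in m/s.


First compute the effective modulus:
K + 4G/3 = 59e9 + 4*41e9/3 = 113666666666.67 Pa
Then divide by density:
113666666666.67 / 2869 = 39618914.8368 Pa/(kg/m^3)
Take the square root:
Vp = sqrt(39618914.8368) = 6294.36 m/s

6294.36


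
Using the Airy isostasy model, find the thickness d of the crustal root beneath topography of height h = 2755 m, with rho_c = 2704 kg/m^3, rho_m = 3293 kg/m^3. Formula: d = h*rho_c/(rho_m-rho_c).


rho_m - rho_c = 3293 - 2704 = 589
d = 2755 * 2704 / 589
= 7449520 / 589
= 12647.74 m

12647.74


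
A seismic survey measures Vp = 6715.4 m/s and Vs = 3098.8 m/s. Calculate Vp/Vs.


Vp/Vs = 6715.4 / 3098.8
= 2.1671

2.1671


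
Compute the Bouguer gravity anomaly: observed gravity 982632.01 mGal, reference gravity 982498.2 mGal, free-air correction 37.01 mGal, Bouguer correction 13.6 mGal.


BA = g_obs - g_ref + FAC - BC
= 982632.01 - 982498.2 + 37.01 - 13.6
= 157.22 mGal

157.22


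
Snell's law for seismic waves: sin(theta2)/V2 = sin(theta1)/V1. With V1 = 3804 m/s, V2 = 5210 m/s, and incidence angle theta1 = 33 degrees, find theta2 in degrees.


sin(theta1) = sin(33 deg) = 0.544639
sin(theta2) = V2/V1 * sin(theta1) = 5210/3804 * 0.544639 = 0.745944
theta2 = arcsin(0.745944) = 48.2402 degrees

48.2402


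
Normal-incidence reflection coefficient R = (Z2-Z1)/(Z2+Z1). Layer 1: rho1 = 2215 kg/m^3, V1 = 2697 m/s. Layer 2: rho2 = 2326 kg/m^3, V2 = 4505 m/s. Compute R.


Z1 = 2215 * 2697 = 5973855
Z2 = 2326 * 4505 = 10478630
R = (10478630 - 5973855) / (10478630 + 5973855) = 4504775 / 16452485 = 0.2738

0.2738


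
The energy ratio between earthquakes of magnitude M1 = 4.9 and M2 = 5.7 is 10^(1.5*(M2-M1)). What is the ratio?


M2 - M1 = 5.7 - 4.9 = 0.8
1.5 * 0.8 = 1.2
ratio = 10^1.2 = 15.85

15.85


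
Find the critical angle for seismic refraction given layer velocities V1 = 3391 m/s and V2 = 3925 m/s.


V1/V2 = 3391/3925 = 0.863949
theta_c = arcsin(0.863949) = 59.7629 degrees

59.7629


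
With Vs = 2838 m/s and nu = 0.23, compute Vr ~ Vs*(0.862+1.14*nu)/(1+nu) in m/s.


Numerator factor = 0.862 + 1.14*0.23 = 1.1242
Denominator = 1 + 0.23 = 1.23
Vr = 2838 * 1.1242 / 1.23 = 2593.89 m/s

2593.89


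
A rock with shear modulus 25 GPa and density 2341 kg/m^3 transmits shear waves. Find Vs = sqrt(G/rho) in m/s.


Convert G to Pa: G = 25e9 Pa
Compute G/rho = 25e9 / 2341 = 10679196.9244
Vs = sqrt(10679196.9244) = 3267.9 m/s

3267.9


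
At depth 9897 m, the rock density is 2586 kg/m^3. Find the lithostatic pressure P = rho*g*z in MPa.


P = rho * g * z / 1e6
= 2586 * 9.81 * 9897 / 1e6
= 251073628.02 / 1e6
= 251.0736 MPa

251.0736


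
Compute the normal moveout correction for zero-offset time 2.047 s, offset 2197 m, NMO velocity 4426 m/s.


x/Vnmo = 2197/4426 = 0.496385
(x/Vnmo)^2 = 0.246398
t0^2 = 4.190209
sqrt(4.190209 + 0.246398) = 2.106325
dt = 2.106325 - 2.047 = 0.059325

0.059325


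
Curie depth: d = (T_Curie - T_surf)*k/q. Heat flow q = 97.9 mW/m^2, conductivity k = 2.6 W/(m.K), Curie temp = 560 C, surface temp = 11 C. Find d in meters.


T_Curie - T_surf = 560 - 11 = 549 C
Convert q to W/m^2: 97.9 mW/m^2 = 0.0979 W/m^2
d = 549 * 2.6 / 0.0979 = 14580.18 m

14580.18


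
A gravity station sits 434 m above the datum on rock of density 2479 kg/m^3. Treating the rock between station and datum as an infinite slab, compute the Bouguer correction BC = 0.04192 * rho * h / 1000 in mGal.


BC = 0.04192 * rho * h / 1000
= 0.04192 * 2479 * 434 / 1000
= 45.1011 mGal

45.1011


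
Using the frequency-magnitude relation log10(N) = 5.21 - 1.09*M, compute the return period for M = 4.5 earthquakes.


log10(N) = 5.21 - 1.09*4.5 = 0.305
N = 10^0.305 = 2.018366
T = 1/N = 1/2.018366 = 0.4955 years

0.4955


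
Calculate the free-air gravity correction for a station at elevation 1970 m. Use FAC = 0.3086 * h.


FAC = 0.3086 * h
= 0.3086 * 1970
= 607.942 mGal

607.942


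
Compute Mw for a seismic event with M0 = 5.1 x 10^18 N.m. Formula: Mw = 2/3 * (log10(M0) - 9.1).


log10(M0) = log10(5.1 x 10^18) = 18.7076
Mw = 2/3 * (18.7076 - 9.1)
= 2/3 * 9.6076
= 6.41

6.41


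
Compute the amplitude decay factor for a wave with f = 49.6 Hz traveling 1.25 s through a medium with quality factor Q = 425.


pi*f*t/Q = pi*49.6*1.25/425 = 0.458303
A/A0 = exp(-0.458303) = 0.632356

0.632356


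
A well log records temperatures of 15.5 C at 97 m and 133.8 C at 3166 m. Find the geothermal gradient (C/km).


dT = 133.8 - 15.5 = 118.3 C
dz = 3166 - 97 = 3069 m
gradient = dT/dz * 1000 = 118.3/3069 * 1000 = 38.5468 C/km

38.5468


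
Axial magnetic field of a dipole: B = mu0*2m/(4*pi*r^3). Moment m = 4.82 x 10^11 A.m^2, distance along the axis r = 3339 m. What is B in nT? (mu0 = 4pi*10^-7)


m = 4.82 x 10^11 = 482000000000 A.m^2
2m = 964000000000 A.m^2
r^3 = 3339^3 = 37226247219
B = (4pi*10^-7) * 964000000000 / (4*pi * 37226247219) * 1e9
= 1211398.127224 / 467798819135.71 * 1e9
= 2589.5707 nT

2589.5707


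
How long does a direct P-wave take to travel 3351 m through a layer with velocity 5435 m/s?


t = x / V
= 3351 / 5435
= 0.6166 s

0.6166


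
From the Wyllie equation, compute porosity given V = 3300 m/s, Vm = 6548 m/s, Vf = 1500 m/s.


1/V - 1/Vm = 1/3300 - 1/6548 = 0.00015031
1/Vf - 1/Vm = 1/1500 - 1/6548 = 0.00051395
phi = 0.00015031 / 0.00051395 = 0.2925

0.2925


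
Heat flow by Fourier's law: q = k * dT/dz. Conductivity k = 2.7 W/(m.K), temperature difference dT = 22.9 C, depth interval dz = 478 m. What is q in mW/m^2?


q = k * dT / dz * 1000
= 2.7 * 22.9 / 478 * 1000
= 0.129351 * 1000
= 129.3515 mW/m^2

129.3515


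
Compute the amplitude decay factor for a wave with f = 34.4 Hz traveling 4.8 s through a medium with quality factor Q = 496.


pi*f*t/Q = pi*34.4*4.8/496 = 1.045846
A/A0 = exp(-1.045846) = 0.351394

0.351394


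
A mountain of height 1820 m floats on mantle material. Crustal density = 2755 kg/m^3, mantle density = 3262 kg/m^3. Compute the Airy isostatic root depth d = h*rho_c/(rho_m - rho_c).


rho_m - rho_c = 3262 - 2755 = 507
d = 1820 * 2755 / 507
= 5014100 / 507
= 9889.74 m

9889.74


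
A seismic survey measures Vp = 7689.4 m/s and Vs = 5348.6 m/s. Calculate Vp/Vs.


Vp/Vs = 7689.4 / 5348.6
= 1.4376

1.4376


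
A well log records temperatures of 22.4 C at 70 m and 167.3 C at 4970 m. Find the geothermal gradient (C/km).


dT = 167.3 - 22.4 = 144.9 C
dz = 4970 - 70 = 4900 m
gradient = dT/dz * 1000 = 144.9/4900 * 1000 = 29.5714 C/km

29.5714


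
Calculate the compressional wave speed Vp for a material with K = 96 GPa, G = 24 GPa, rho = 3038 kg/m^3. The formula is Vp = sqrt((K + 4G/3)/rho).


First compute the effective modulus:
K + 4G/3 = 96e9 + 4*24e9/3 = 128000000000.0 Pa
Then divide by density:
128000000000.0 / 3038 = 42132982.2251 Pa/(kg/m^3)
Take the square root:
Vp = sqrt(42132982.2251) = 6490.99 m/s

6490.99


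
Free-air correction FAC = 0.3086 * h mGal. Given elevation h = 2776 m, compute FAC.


FAC = 0.3086 * h
= 0.3086 * 2776
= 856.6736 mGal

856.6736


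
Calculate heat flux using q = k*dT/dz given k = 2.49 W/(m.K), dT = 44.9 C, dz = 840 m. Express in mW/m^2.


q = k * dT / dz * 1000
= 2.49 * 44.9 / 840 * 1000
= 0.133096 * 1000
= 133.0964 mW/m^2

133.0964


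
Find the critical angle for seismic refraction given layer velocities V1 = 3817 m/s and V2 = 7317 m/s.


V1/V2 = 3817/7317 = 0.521662
theta_c = arcsin(0.521662) = 31.4438 degrees

31.4438


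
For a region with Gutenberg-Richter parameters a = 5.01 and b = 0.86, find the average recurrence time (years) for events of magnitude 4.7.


log10(N) = 5.01 - 0.86*4.7 = 0.968
N = 10^0.968 = 9.289664
T = 1/N = 1/9.289664 = 0.1076 years

0.1076


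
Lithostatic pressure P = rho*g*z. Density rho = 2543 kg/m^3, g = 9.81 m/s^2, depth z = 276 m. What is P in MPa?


P = rho * g * z / 1e6
= 2543 * 9.81 * 276 / 1e6
= 6885325.08 / 1e6
= 6.8853 MPa

6.8853


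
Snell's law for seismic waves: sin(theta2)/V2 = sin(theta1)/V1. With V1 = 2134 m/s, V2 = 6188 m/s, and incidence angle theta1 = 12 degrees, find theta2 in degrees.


sin(theta1) = sin(12 deg) = 0.207912
sin(theta2) = V2/V1 * sin(theta1) = 6188/2134 * 0.207912 = 0.602885
theta2 = arcsin(0.602885) = 37.0768 degrees

37.0768


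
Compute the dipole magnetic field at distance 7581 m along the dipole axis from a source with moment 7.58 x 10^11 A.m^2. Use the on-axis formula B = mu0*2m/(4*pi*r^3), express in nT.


m = 7.58 x 10^11 = 758000000000 A.m^2
2m = 1516000000000 A.m^2
r^3 = 7581^3 = 435691903941
B = (4pi*10^-7) * 1516000000000 / (4*pi * 435691903941) * 1e9
= 1905061.785137 / 5475065938598.38 * 1e9
= 347.9523 nT

347.9523


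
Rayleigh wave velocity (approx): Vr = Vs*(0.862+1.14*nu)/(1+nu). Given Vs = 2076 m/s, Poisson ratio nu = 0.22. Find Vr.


Numerator factor = 0.862 + 1.14*0.22 = 1.1128
Denominator = 1 + 0.22 = 1.22
Vr = 2076 * 1.1128 / 1.22 = 1893.58 m/s

1893.58


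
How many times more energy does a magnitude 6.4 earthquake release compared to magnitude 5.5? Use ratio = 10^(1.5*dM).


M2 - M1 = 6.4 - 5.5 = 0.9
1.5 * 0.9 = 1.35
ratio = 10^1.35 = 22.39

22.39


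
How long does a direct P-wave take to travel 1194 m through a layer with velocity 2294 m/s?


t = x / V
= 1194 / 2294
= 0.5205 s

0.5205


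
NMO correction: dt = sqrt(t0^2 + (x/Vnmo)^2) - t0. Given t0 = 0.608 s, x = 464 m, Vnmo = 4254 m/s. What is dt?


x/Vnmo = 464/4254 = 0.109074
(x/Vnmo)^2 = 0.011897
t0^2 = 0.369664
sqrt(0.369664 + 0.011897) = 0.617706
dt = 0.617706 - 0.608 = 0.009706

0.009706


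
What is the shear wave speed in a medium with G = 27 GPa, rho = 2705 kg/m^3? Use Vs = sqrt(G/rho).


Convert G to Pa: G = 27e9 Pa
Compute G/rho = 27e9 / 2705 = 9981515.7116
Vs = sqrt(9981515.7116) = 3159.35 m/s

3159.35


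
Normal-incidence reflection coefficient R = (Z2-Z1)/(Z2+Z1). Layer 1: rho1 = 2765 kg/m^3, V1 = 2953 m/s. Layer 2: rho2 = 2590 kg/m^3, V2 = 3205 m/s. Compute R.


Z1 = 2765 * 2953 = 8165045
Z2 = 2590 * 3205 = 8300950
R = (8300950 - 8165045) / (8300950 + 8165045) = 135905 / 16465995 = 0.0083

0.0083


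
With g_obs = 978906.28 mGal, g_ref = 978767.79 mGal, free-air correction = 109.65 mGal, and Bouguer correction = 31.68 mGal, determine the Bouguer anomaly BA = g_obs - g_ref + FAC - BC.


BA = g_obs - g_ref + FAC - BC
= 978906.28 - 978767.79 + 109.65 - 31.68
= 216.46 mGal

216.46


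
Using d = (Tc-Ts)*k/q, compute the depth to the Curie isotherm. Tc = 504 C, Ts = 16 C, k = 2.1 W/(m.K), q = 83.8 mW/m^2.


T_Curie - T_surf = 504 - 16 = 488 C
Convert q to W/m^2: 83.8 mW/m^2 = 0.0838 W/m^2
d = 488 * 2.1 / 0.0838 = 12229.12 m

12229.12


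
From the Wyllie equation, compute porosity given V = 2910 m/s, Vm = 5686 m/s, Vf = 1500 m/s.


1/V - 1/Vm = 1/2910 - 1/5686 = 0.00016777
1/Vf - 1/Vm = 1/1500 - 1/5686 = 0.0004908
phi = 0.00016777 / 0.0004908 = 0.3418

0.3418


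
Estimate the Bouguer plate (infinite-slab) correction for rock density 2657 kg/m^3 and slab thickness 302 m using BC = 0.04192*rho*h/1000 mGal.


BC = 0.04192 * rho * h / 1000
= 0.04192 * 2657 * 302 / 1000
= 33.6372 mGal

33.6372


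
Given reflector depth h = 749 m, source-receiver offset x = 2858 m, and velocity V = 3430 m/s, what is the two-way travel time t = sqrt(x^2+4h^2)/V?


x^2 + 4h^2 = 2858^2 + 4*749^2 = 8168164 + 2244004 = 10412168
sqrt(10412168) = 3226.7891
t = 3226.7891 / 3430 = 0.9408 s

0.9408


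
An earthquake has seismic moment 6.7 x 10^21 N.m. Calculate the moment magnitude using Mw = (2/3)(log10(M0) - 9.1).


log10(M0) = log10(6.7 x 10^21) = 21.8261
Mw = 2/3 * (21.8261 - 9.1)
= 2/3 * 12.7261
= 8.48

8.48


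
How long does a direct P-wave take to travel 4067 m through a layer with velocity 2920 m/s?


t = x / V
= 4067 / 2920
= 1.3928 s

1.3928


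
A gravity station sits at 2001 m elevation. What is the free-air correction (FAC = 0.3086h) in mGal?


FAC = 0.3086 * h
= 0.3086 * 2001
= 617.5086 mGal

617.5086


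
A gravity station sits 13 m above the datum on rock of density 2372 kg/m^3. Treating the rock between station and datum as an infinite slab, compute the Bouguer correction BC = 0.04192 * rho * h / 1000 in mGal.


BC = 0.04192 * rho * h / 1000
= 0.04192 * 2372 * 13 / 1000
= 1.2926 mGal

1.2926


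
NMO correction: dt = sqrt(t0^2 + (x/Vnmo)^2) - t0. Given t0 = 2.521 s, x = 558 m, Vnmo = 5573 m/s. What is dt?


x/Vnmo = 558/5573 = 0.100126
(x/Vnmo)^2 = 0.010025
t0^2 = 6.355441
sqrt(6.355441 + 0.010025) = 2.522988
dt = 2.522988 - 2.521 = 0.001988

0.001988


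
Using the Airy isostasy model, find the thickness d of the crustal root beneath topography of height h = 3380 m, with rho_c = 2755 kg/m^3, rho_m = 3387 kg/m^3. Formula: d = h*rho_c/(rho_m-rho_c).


rho_m - rho_c = 3387 - 2755 = 632
d = 3380 * 2755 / 632
= 9311900 / 632
= 14734.02 m

14734.02


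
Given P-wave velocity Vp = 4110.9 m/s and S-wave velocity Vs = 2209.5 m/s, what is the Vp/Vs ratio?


Vp/Vs = 4110.9 / 2209.5
= 1.8606

1.8606


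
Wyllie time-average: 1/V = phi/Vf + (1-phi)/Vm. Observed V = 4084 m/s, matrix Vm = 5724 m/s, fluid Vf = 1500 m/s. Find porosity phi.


1/V - 1/Vm = 1/4084 - 1/5724 = 7.015e-05
1/Vf - 1/Vm = 1/1500 - 1/5724 = 0.00049196
phi = 7.015e-05 / 0.00049196 = 0.1426

0.1426


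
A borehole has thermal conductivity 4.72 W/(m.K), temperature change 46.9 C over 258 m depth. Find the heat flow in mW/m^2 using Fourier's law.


q = k * dT / dz * 1000
= 4.72 * 46.9 / 258 * 1000
= 0.858016 * 1000
= 858.0155 mW/m^2

858.0155


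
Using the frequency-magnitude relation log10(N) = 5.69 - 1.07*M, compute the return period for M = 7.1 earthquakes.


log10(N) = 5.69 - 1.07*7.1 = -1.907
N = 10^-1.907 = 0.012388
T = 1/N = 1/0.012388 = 80.7235 years

80.7235


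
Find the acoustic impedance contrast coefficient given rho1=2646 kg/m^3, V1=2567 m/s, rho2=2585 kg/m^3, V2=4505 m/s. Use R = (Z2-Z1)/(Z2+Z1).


Z1 = 2646 * 2567 = 6792282
Z2 = 2585 * 4505 = 11645425
R = (11645425 - 6792282) / (11645425 + 6792282) = 4853143 / 18437707 = 0.2632

0.2632


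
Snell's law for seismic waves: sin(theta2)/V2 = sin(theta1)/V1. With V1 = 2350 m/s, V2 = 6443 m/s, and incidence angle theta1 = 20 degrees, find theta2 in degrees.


sin(theta1) = sin(20 deg) = 0.34202
sin(theta2) = V2/V1 * sin(theta1) = 6443/2350 * 0.34202 = 0.937717
theta2 = arcsin(0.937717) = 69.6717 degrees

69.6717


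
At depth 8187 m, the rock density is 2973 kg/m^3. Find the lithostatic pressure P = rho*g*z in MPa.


P = rho * g * z / 1e6
= 2973 * 9.81 * 8187 / 1e6
= 238774919.31 / 1e6
= 238.7749 MPa

238.7749


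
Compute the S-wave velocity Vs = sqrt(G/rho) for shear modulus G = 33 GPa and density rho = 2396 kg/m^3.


Convert G to Pa: G = 33e9 Pa
Compute G/rho = 33e9 / 2396 = 13772954.9249
Vs = sqrt(13772954.9249) = 3711.19 m/s

3711.19


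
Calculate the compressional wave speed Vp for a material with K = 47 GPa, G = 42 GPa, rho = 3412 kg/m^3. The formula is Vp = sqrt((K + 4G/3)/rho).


First compute the effective modulus:
K + 4G/3 = 47e9 + 4*42e9/3 = 103000000000.0 Pa
Then divide by density:
103000000000.0 / 3412 = 30187573.2708 Pa/(kg/m^3)
Take the square root:
Vp = sqrt(30187573.2708) = 5494.32 m/s

5494.32


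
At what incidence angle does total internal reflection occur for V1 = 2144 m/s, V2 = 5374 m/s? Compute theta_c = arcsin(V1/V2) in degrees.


V1/V2 = 2144/5374 = 0.398958
theta_c = arcsin(0.398958) = 23.5131 degrees

23.5131


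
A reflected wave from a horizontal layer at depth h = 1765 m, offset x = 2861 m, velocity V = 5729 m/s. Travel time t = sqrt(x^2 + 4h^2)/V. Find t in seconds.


x^2 + 4h^2 = 2861^2 + 4*1765^2 = 8185321 + 12460900 = 20646221
sqrt(20646221) = 4543.8113
t = 4543.8113 / 5729 = 0.7931 s

0.7931


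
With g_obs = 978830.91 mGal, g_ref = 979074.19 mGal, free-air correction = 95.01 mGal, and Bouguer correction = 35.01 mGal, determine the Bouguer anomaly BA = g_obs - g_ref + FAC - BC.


BA = g_obs - g_ref + FAC - BC
= 978830.91 - 979074.19 + 95.01 - 35.01
= -183.28 mGal

-183.28


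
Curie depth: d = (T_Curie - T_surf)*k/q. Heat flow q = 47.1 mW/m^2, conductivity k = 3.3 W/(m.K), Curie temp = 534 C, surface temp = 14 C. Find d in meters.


T_Curie - T_surf = 534 - 14 = 520 C
Convert q to W/m^2: 47.1 mW/m^2 = 0.0471 W/m^2
d = 520 * 3.3 / 0.0471 = 36433.12 m

36433.12


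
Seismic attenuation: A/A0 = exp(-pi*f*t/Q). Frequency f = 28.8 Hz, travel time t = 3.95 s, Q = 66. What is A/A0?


pi*f*t/Q = pi*28.8*3.95/66 = 5.414963
A/A0 = exp(-5.414963) = 0.00445

0.00445


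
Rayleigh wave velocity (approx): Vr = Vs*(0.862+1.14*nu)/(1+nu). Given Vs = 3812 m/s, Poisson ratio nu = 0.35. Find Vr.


Numerator factor = 0.862 + 1.14*0.35 = 1.261
Denominator = 1 + 0.35 = 1.35
Vr = 3812 * 1.261 / 1.35 = 3560.69 m/s

3560.69


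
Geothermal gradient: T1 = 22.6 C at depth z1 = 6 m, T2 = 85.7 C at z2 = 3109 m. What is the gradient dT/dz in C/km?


dT = 85.7 - 22.6 = 63.1 C
dz = 3109 - 6 = 3103 m
gradient = dT/dz * 1000 = 63.1/3103 * 1000 = 20.3352 C/km

20.3352


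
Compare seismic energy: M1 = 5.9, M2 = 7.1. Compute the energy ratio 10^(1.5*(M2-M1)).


M2 - M1 = 7.1 - 5.9 = 1.2
1.5 * 1.2 = 1.8
ratio = 10^1.8 = 63.1

63.1


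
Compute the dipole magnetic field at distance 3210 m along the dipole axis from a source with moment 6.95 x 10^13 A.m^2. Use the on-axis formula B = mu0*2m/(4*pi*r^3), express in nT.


m = 6.95 x 10^13 = 69500000000000 A.m^2
2m = 139000000000000 A.m^2
r^3 = 3210^3 = 33076161000
B = (4pi*10^-7) * 139000000000000 / (4*pi * 33076161000) * 1e9
= 174672551.539593 / 415647297626.21 * 1e9
= 420242.2403 nT

420242.2403


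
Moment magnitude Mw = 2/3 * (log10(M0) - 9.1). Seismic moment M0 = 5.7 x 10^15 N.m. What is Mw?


log10(M0) = log10(5.7 x 10^15) = 15.7559
Mw = 2/3 * (15.7559 - 9.1)
= 2/3 * 6.6559
= 4.44

4.44


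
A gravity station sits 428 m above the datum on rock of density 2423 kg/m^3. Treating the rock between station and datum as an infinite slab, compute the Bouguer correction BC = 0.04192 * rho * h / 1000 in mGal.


BC = 0.04192 * rho * h / 1000
= 0.04192 * 2423 * 428 / 1000
= 43.4729 mGal

43.4729


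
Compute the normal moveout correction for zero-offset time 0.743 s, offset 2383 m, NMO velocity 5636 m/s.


x/Vnmo = 2383/5636 = 0.422818
(x/Vnmo)^2 = 0.178775
t0^2 = 0.552049
sqrt(0.552049 + 0.178775) = 0.854882
dt = 0.854882 - 0.743 = 0.111882

0.111882


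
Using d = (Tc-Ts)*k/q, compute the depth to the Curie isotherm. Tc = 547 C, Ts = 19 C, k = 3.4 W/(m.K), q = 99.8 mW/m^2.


T_Curie - T_surf = 547 - 19 = 528 C
Convert q to W/m^2: 99.8 mW/m^2 = 0.0998 W/m^2
d = 528 * 3.4 / 0.0998 = 17987.98 m

17987.98


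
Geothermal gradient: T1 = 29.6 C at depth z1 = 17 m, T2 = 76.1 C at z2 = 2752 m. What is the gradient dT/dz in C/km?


dT = 76.1 - 29.6 = 46.5 C
dz = 2752 - 17 = 2735 m
gradient = dT/dz * 1000 = 46.5/2735 * 1000 = 17.0018 C/km

17.0018


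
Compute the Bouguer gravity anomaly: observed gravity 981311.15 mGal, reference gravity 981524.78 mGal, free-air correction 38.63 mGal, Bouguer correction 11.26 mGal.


BA = g_obs - g_ref + FAC - BC
= 981311.15 - 981524.78 + 38.63 - 11.26
= -186.26 mGal

-186.26


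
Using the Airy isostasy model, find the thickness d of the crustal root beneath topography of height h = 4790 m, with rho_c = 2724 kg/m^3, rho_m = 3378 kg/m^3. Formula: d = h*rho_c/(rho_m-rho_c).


rho_m - rho_c = 3378 - 2724 = 654
d = 4790 * 2724 / 654
= 13047960 / 654
= 19951.01 m

19951.01


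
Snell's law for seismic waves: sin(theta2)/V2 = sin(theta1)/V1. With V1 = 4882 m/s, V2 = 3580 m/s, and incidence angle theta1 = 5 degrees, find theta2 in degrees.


sin(theta1) = sin(5 deg) = 0.087156
sin(theta2) = V2/V1 * sin(theta1) = 3580/4882 * 0.087156 = 0.063912
theta2 = arcsin(0.063912) = 3.6644 degrees

3.6644


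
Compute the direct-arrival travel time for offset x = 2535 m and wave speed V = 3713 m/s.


t = x / V
= 2535 / 3713
= 0.6827 s

0.6827


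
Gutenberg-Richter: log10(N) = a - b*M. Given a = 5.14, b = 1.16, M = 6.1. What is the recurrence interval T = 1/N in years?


log10(N) = 5.14 - 1.16*6.1 = -1.936
N = 10^-1.936 = 0.011588
T = 1/N = 1/0.011588 = 86.2979 years

86.2979


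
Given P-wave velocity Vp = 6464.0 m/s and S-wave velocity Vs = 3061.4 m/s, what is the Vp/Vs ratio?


Vp/Vs = 6464.0 / 3061.4
= 2.1115

2.1115


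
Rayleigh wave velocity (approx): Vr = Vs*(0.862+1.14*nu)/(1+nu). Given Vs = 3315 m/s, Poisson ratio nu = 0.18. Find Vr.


Numerator factor = 0.862 + 1.14*0.18 = 1.0672
Denominator = 1 + 0.18 = 1.18
Vr = 3315 * 1.0672 / 1.18 = 2998.11 m/s

2998.11


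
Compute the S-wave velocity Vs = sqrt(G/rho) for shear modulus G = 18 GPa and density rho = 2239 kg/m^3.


Convert G to Pa: G = 18e9 Pa
Compute G/rho = 18e9 / 2239 = 8039303.2604
Vs = sqrt(8039303.2604) = 2835.37 m/s

2835.37


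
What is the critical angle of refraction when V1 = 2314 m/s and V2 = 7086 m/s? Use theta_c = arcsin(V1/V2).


V1/V2 = 2314/7086 = 0.326559
theta_c = arcsin(0.326559) = 19.0601 degrees

19.0601


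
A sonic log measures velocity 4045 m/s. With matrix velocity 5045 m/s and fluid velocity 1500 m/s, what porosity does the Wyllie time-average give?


1/V - 1/Vm = 1/4045 - 1/5045 = 4.9e-05
1/Vf - 1/Vm = 1/1500 - 1/5045 = 0.00046845
phi = 4.9e-05 / 0.00046845 = 0.1046

0.1046


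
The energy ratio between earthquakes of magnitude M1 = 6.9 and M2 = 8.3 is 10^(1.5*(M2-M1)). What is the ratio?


M2 - M1 = 8.3 - 6.9 = 1.4
1.5 * 1.4 = 2.1
ratio = 10^2.1 = 125.89

125.89


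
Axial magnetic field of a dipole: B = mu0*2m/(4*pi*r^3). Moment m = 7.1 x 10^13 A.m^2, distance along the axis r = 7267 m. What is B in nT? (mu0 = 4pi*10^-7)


m = 7.1 x 10^13 = 71000000000000 A.m^2
2m = 142000000000000 A.m^2
r^3 = 7267^3 = 383765103163
B = (4pi*10^-7) * 142000000000000 / (4*pi * 383765103163) * 1e9
= 178442462.7239 / 4822534515204.04 * 1e9
= 37001.8011 nT

37001.8011


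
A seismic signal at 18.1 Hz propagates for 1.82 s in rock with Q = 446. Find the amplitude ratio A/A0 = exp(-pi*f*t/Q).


pi*f*t/Q = pi*18.1*1.82/446 = 0.232041
A/A0 = exp(-0.232041) = 0.792914

0.792914


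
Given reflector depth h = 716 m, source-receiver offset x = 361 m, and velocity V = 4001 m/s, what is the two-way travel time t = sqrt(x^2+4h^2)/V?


x^2 + 4h^2 = 361^2 + 4*716^2 = 130321 + 2050624 = 2180945
sqrt(2180945) = 1476.8023
t = 1476.8023 / 4001 = 0.3691 s

0.3691


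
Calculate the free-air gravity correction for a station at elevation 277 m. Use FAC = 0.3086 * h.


FAC = 0.3086 * h
= 0.3086 * 277
= 85.4822 mGal

85.4822


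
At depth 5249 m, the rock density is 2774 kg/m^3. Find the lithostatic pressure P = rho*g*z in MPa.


P = rho * g * z / 1e6
= 2774 * 9.81 * 5249 / 1e6
= 142840722.06 / 1e6
= 142.8407 MPa

142.8407


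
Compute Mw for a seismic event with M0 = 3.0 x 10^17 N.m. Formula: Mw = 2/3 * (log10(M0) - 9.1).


log10(M0) = log10(3.0 x 10^17) = 17.4771
Mw = 2/3 * (17.4771 - 9.1)
= 2/3 * 8.3771
= 5.58

5.58


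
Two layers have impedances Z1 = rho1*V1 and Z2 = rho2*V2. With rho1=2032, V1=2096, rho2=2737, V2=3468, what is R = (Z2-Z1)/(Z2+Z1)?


Z1 = 2032 * 2096 = 4259072
Z2 = 2737 * 3468 = 9491916
R = (9491916 - 4259072) / (9491916 + 4259072) = 5232844 / 13750988 = 0.3805

0.3805


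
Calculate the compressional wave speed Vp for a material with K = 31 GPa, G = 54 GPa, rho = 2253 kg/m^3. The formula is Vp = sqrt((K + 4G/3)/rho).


First compute the effective modulus:
K + 4G/3 = 31e9 + 4*54e9/3 = 103000000000.0 Pa
Then divide by density:
103000000000.0 / 2253 = 45716822.0151 Pa/(kg/m^3)
Take the square root:
Vp = sqrt(45716822.0151) = 6761.42 m/s

6761.42


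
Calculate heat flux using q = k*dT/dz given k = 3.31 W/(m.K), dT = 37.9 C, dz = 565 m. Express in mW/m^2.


q = k * dT / dz * 1000
= 3.31 * 37.9 / 565 * 1000
= 0.222034 * 1000
= 222.0336 mW/m^2

222.0336


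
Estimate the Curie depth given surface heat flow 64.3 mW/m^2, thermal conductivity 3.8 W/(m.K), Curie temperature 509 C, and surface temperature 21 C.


T_Curie - T_surf = 509 - 21 = 488 C
Convert q to W/m^2: 64.3 mW/m^2 = 0.0643 W/m^2
d = 488 * 3.8 / 0.0643 = 28839.81 m

28839.81


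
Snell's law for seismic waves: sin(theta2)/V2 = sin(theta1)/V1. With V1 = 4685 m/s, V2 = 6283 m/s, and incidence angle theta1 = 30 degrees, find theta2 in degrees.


sin(theta1) = sin(30 deg) = 0.5
sin(theta2) = V2/V1 * sin(theta1) = 6283/4685 * 0.5 = 0.670544
theta2 = arcsin(0.670544) = 42.1091 degrees

42.1091


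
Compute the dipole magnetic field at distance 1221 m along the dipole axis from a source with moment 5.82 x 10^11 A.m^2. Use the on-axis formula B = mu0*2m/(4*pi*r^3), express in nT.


m = 5.82 x 10^11 = 582000000000 A.m^2
2m = 1164000000000 A.m^2
r^3 = 1221^3 = 1820316861
B = (4pi*10^-7) * 1164000000000 / (4*pi * 1820316861) * 1e9
= 1462725.539511 / 22874776310.89 * 1e9
= 63944.9112 nT

63944.9112


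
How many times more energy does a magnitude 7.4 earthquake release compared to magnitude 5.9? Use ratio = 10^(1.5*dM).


M2 - M1 = 7.4 - 5.9 = 1.5
1.5 * 1.5 = 2.25
ratio = 10^2.25 = 177.83

177.83


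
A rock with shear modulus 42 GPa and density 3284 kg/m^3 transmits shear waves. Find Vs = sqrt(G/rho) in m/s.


Convert G to Pa: G = 42e9 Pa
Compute G/rho = 42e9 / 3284 = 12789281.3642
Vs = sqrt(12789281.3642) = 3576.21 m/s

3576.21


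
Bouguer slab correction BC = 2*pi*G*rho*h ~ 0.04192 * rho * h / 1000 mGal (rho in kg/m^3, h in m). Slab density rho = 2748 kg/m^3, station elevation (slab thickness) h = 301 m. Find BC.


BC = 0.04192 * rho * h / 1000
= 0.04192 * 2748 * 301 / 1000
= 34.674 mGal

34.674
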